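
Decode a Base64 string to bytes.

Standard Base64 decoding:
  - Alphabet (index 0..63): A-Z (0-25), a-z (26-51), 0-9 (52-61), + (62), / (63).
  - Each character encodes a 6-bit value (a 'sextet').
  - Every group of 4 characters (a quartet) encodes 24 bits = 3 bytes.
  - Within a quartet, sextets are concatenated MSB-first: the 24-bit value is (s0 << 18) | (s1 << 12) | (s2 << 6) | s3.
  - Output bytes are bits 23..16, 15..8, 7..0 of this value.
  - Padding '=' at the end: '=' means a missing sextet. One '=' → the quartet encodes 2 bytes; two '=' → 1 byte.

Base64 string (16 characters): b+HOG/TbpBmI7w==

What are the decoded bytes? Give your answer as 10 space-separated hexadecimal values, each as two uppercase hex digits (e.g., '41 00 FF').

Answer: 6F E1 CE 1B F4 DB A4 19 88 EF

Derivation:
After char 0 ('b'=27): chars_in_quartet=1 acc=0x1B bytes_emitted=0
After char 1 ('+'=62): chars_in_quartet=2 acc=0x6FE bytes_emitted=0
After char 2 ('H'=7): chars_in_quartet=3 acc=0x1BF87 bytes_emitted=0
After char 3 ('O'=14): chars_in_quartet=4 acc=0x6FE1CE -> emit 6F E1 CE, reset; bytes_emitted=3
After char 4 ('G'=6): chars_in_quartet=1 acc=0x6 bytes_emitted=3
After char 5 ('/'=63): chars_in_quartet=2 acc=0x1BF bytes_emitted=3
After char 6 ('T'=19): chars_in_quartet=3 acc=0x6FD3 bytes_emitted=3
After char 7 ('b'=27): chars_in_quartet=4 acc=0x1BF4DB -> emit 1B F4 DB, reset; bytes_emitted=6
After char 8 ('p'=41): chars_in_quartet=1 acc=0x29 bytes_emitted=6
After char 9 ('B'=1): chars_in_quartet=2 acc=0xA41 bytes_emitted=6
After char 10 ('m'=38): chars_in_quartet=3 acc=0x29066 bytes_emitted=6
After char 11 ('I'=8): chars_in_quartet=4 acc=0xA41988 -> emit A4 19 88, reset; bytes_emitted=9
After char 12 ('7'=59): chars_in_quartet=1 acc=0x3B bytes_emitted=9
After char 13 ('w'=48): chars_in_quartet=2 acc=0xEF0 bytes_emitted=9
Padding '==': partial quartet acc=0xEF0 -> emit EF; bytes_emitted=10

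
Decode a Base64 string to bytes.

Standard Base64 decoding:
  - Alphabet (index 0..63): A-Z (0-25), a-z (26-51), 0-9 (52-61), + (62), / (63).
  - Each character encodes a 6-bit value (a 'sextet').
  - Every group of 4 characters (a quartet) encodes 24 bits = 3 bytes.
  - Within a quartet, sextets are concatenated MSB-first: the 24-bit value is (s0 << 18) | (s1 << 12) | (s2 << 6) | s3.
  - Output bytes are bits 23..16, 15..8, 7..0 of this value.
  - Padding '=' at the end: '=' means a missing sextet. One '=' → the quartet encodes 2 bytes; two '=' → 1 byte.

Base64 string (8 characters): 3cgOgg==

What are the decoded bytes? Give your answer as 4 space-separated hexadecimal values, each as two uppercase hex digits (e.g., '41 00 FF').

Answer: DD C8 0E 82

Derivation:
After char 0 ('3'=55): chars_in_quartet=1 acc=0x37 bytes_emitted=0
After char 1 ('c'=28): chars_in_quartet=2 acc=0xDDC bytes_emitted=0
After char 2 ('g'=32): chars_in_quartet=3 acc=0x37720 bytes_emitted=0
After char 3 ('O'=14): chars_in_quartet=4 acc=0xDDC80E -> emit DD C8 0E, reset; bytes_emitted=3
After char 4 ('g'=32): chars_in_quartet=1 acc=0x20 bytes_emitted=3
After char 5 ('g'=32): chars_in_quartet=2 acc=0x820 bytes_emitted=3
Padding '==': partial quartet acc=0x820 -> emit 82; bytes_emitted=4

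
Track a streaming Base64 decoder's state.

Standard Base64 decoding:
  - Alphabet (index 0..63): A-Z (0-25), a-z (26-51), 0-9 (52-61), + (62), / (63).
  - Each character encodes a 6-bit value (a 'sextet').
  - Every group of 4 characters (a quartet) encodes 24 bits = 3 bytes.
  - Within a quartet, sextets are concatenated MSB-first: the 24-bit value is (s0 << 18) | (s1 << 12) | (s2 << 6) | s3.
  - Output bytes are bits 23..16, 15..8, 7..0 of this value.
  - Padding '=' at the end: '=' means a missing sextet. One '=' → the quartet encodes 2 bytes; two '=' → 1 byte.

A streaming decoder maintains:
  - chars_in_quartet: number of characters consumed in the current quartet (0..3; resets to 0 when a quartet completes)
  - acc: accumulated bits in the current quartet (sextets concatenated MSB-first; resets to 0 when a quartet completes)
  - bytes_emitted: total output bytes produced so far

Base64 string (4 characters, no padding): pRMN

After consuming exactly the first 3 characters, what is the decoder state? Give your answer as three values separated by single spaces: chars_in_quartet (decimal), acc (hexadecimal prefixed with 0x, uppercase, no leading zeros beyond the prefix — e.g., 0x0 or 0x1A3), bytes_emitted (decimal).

After char 0 ('p'=41): chars_in_quartet=1 acc=0x29 bytes_emitted=0
After char 1 ('R'=17): chars_in_quartet=2 acc=0xA51 bytes_emitted=0
After char 2 ('M'=12): chars_in_quartet=3 acc=0x2944C bytes_emitted=0

Answer: 3 0x2944C 0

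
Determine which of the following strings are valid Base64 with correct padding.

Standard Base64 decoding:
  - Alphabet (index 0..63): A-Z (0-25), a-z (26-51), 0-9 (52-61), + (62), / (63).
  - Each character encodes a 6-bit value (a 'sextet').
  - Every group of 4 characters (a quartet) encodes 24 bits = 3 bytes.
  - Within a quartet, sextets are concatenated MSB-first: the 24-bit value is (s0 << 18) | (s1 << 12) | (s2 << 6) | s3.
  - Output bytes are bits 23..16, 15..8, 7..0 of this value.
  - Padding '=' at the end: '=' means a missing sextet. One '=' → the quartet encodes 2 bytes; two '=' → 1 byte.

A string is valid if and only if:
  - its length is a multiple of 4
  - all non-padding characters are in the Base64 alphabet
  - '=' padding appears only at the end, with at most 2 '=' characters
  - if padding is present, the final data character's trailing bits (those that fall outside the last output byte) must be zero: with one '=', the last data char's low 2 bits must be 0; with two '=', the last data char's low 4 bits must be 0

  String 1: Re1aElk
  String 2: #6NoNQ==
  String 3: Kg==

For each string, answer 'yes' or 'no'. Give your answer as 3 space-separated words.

String 1: 'Re1aElk' → invalid (len=7 not mult of 4)
String 2: '#6NoNQ==' → invalid (bad char(s): ['#'])
String 3: 'Kg==' → valid

Answer: no no yes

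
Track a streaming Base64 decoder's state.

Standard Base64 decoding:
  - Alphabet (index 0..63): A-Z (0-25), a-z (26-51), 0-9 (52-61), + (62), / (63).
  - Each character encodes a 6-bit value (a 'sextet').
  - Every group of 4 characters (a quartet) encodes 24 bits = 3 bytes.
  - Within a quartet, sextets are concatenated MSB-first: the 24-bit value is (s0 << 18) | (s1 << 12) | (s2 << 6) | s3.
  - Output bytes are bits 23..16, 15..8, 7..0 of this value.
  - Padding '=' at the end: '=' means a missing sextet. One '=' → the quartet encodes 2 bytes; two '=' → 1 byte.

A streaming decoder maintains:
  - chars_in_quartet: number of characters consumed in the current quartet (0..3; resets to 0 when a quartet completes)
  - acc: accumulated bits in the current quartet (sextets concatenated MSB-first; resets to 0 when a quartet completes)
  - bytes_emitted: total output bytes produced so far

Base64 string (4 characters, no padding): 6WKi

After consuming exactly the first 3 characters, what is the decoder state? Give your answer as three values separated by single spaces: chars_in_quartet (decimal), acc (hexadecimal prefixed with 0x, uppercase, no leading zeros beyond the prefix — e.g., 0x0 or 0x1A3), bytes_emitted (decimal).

After char 0 ('6'=58): chars_in_quartet=1 acc=0x3A bytes_emitted=0
After char 1 ('W'=22): chars_in_quartet=2 acc=0xE96 bytes_emitted=0
After char 2 ('K'=10): chars_in_quartet=3 acc=0x3A58A bytes_emitted=0

Answer: 3 0x3A58A 0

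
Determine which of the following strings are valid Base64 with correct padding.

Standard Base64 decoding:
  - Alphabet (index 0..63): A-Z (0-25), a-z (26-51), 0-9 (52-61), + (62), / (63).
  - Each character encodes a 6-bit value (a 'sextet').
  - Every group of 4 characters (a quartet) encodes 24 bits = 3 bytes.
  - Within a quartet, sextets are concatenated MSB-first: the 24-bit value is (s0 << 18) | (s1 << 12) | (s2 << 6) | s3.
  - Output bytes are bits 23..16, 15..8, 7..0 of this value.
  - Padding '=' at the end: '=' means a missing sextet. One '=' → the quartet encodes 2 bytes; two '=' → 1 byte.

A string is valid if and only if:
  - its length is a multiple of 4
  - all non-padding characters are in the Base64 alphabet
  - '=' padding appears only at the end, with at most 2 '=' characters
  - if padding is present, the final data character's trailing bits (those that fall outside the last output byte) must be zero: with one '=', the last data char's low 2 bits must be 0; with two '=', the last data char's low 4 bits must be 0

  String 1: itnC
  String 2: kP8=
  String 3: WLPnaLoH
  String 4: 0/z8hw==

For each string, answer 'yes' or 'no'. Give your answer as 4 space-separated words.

Answer: yes yes yes yes

Derivation:
String 1: 'itnC' → valid
String 2: 'kP8=' → valid
String 3: 'WLPnaLoH' → valid
String 4: '0/z8hw==' → valid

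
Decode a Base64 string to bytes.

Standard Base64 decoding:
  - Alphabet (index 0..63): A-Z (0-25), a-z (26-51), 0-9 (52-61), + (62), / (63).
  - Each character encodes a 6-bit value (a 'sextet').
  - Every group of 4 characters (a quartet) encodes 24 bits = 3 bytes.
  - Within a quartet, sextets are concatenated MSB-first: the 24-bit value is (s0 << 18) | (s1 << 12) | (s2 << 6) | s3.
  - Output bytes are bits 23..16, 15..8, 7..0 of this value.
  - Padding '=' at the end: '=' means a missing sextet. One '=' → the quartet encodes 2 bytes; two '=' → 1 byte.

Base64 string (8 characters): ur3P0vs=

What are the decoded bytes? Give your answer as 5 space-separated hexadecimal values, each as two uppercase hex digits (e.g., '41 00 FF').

Answer: BA BD CF D2 FB

Derivation:
After char 0 ('u'=46): chars_in_quartet=1 acc=0x2E bytes_emitted=0
After char 1 ('r'=43): chars_in_quartet=2 acc=0xBAB bytes_emitted=0
After char 2 ('3'=55): chars_in_quartet=3 acc=0x2EAF7 bytes_emitted=0
After char 3 ('P'=15): chars_in_quartet=4 acc=0xBABDCF -> emit BA BD CF, reset; bytes_emitted=3
After char 4 ('0'=52): chars_in_quartet=1 acc=0x34 bytes_emitted=3
After char 5 ('v'=47): chars_in_quartet=2 acc=0xD2F bytes_emitted=3
After char 6 ('s'=44): chars_in_quartet=3 acc=0x34BEC bytes_emitted=3
Padding '=': partial quartet acc=0x34BEC -> emit D2 FB; bytes_emitted=5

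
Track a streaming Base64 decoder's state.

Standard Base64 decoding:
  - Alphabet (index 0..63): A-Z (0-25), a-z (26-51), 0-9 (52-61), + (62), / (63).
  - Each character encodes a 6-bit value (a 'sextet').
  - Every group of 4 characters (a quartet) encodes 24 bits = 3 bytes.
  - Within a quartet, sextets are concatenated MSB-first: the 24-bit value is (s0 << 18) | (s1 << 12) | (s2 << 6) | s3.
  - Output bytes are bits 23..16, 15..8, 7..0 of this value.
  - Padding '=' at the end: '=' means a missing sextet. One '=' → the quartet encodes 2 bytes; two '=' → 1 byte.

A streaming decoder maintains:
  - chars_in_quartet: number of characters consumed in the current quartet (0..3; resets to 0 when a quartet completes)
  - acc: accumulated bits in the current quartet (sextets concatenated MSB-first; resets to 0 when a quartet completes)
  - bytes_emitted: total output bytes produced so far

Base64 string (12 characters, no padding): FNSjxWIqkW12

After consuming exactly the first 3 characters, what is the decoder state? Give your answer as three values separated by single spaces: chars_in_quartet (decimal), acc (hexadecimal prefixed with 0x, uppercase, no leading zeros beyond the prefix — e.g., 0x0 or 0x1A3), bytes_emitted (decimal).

After char 0 ('F'=5): chars_in_quartet=1 acc=0x5 bytes_emitted=0
After char 1 ('N'=13): chars_in_quartet=2 acc=0x14D bytes_emitted=0
After char 2 ('S'=18): chars_in_quartet=3 acc=0x5352 bytes_emitted=0

Answer: 3 0x5352 0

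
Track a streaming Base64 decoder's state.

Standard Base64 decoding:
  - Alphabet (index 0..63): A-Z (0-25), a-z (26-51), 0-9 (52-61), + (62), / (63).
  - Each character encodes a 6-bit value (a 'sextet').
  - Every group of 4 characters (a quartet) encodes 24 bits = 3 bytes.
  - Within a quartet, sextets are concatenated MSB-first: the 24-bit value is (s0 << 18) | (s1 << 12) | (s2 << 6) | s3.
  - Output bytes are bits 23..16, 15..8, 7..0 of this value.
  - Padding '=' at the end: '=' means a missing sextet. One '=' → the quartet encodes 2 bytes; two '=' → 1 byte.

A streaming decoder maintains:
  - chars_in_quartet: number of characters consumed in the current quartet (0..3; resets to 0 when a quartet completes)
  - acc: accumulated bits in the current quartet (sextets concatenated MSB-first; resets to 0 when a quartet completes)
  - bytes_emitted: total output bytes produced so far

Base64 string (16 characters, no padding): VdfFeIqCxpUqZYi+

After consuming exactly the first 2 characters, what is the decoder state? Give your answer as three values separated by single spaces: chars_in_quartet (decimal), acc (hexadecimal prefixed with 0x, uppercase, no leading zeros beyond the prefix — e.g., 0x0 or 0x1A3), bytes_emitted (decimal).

Answer: 2 0x55D 0

Derivation:
After char 0 ('V'=21): chars_in_quartet=1 acc=0x15 bytes_emitted=0
After char 1 ('d'=29): chars_in_quartet=2 acc=0x55D bytes_emitted=0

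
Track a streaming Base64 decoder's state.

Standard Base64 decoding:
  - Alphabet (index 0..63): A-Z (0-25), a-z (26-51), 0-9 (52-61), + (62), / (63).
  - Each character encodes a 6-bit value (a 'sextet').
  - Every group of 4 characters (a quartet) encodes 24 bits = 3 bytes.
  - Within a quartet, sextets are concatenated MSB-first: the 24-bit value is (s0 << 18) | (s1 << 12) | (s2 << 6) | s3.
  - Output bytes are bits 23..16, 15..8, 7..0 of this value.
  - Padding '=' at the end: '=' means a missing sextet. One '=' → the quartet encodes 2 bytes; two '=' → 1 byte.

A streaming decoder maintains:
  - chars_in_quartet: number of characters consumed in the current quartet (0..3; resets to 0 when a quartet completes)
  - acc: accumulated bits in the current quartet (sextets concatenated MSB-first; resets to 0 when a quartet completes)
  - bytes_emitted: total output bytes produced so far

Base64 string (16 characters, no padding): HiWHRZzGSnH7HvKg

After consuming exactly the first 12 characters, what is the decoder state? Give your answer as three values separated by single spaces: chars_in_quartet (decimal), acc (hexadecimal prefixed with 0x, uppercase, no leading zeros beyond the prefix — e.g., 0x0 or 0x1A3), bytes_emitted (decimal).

Answer: 0 0x0 9

Derivation:
After char 0 ('H'=7): chars_in_quartet=1 acc=0x7 bytes_emitted=0
After char 1 ('i'=34): chars_in_quartet=2 acc=0x1E2 bytes_emitted=0
After char 2 ('W'=22): chars_in_quartet=3 acc=0x7896 bytes_emitted=0
After char 3 ('H'=7): chars_in_quartet=4 acc=0x1E2587 -> emit 1E 25 87, reset; bytes_emitted=3
After char 4 ('R'=17): chars_in_quartet=1 acc=0x11 bytes_emitted=3
After char 5 ('Z'=25): chars_in_quartet=2 acc=0x459 bytes_emitted=3
After char 6 ('z'=51): chars_in_quartet=3 acc=0x11673 bytes_emitted=3
After char 7 ('G'=6): chars_in_quartet=4 acc=0x459CC6 -> emit 45 9C C6, reset; bytes_emitted=6
After char 8 ('S'=18): chars_in_quartet=1 acc=0x12 bytes_emitted=6
After char 9 ('n'=39): chars_in_quartet=2 acc=0x4A7 bytes_emitted=6
After char 10 ('H'=7): chars_in_quartet=3 acc=0x129C7 bytes_emitted=6
After char 11 ('7'=59): chars_in_quartet=4 acc=0x4A71FB -> emit 4A 71 FB, reset; bytes_emitted=9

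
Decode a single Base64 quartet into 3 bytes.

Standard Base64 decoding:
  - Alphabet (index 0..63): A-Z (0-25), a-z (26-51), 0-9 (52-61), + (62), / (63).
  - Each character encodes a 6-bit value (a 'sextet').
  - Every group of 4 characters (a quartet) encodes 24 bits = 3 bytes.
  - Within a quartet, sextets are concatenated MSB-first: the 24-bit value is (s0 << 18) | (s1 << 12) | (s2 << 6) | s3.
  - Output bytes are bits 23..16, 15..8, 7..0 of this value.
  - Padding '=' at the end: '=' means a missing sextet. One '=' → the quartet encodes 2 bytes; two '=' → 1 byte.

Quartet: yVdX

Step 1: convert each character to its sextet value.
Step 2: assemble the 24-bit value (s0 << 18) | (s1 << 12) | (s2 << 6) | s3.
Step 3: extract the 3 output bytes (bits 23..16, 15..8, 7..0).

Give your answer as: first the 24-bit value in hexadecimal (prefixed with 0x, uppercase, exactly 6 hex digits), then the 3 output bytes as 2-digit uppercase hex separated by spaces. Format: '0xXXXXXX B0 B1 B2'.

Sextets: y=50, V=21, d=29, X=23
24-bit: (50<<18) | (21<<12) | (29<<6) | 23
      = 0xC80000 | 0x015000 | 0x000740 | 0x000017
      = 0xC95757
Bytes: (v>>16)&0xFF=C9, (v>>8)&0xFF=57, v&0xFF=57

Answer: 0xC95757 C9 57 57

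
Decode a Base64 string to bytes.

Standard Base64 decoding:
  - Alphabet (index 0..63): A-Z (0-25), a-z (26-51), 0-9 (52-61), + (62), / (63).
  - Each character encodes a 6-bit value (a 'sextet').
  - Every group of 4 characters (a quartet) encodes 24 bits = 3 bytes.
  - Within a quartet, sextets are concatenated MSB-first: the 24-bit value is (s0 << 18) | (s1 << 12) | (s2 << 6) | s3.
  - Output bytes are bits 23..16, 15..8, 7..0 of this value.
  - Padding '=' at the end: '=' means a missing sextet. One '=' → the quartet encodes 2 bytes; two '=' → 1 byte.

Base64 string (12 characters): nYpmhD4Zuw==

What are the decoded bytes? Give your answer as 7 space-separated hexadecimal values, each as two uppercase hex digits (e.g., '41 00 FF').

After char 0 ('n'=39): chars_in_quartet=1 acc=0x27 bytes_emitted=0
After char 1 ('Y'=24): chars_in_quartet=2 acc=0x9D8 bytes_emitted=0
After char 2 ('p'=41): chars_in_quartet=3 acc=0x27629 bytes_emitted=0
After char 3 ('m'=38): chars_in_quartet=4 acc=0x9D8A66 -> emit 9D 8A 66, reset; bytes_emitted=3
After char 4 ('h'=33): chars_in_quartet=1 acc=0x21 bytes_emitted=3
After char 5 ('D'=3): chars_in_quartet=2 acc=0x843 bytes_emitted=3
After char 6 ('4'=56): chars_in_quartet=3 acc=0x210F8 bytes_emitted=3
After char 7 ('Z'=25): chars_in_quartet=4 acc=0x843E19 -> emit 84 3E 19, reset; bytes_emitted=6
After char 8 ('u'=46): chars_in_quartet=1 acc=0x2E bytes_emitted=6
After char 9 ('w'=48): chars_in_quartet=2 acc=0xBB0 bytes_emitted=6
Padding '==': partial quartet acc=0xBB0 -> emit BB; bytes_emitted=7

Answer: 9D 8A 66 84 3E 19 BB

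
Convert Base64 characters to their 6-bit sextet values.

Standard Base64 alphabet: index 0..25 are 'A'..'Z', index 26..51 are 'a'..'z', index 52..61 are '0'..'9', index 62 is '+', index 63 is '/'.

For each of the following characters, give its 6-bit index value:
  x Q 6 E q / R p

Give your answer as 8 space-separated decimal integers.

Answer: 49 16 58 4 42 63 17 41

Derivation:
'x': a..z range, 26 + ord('x') − ord('a') = 49
'Q': A..Z range, ord('Q') − ord('A') = 16
'6': 0..9 range, 52 + ord('6') − ord('0') = 58
'E': A..Z range, ord('E') − ord('A') = 4
'q': a..z range, 26 + ord('q') − ord('a') = 42
'/': index 63
'R': A..Z range, ord('R') − ord('A') = 17
'p': a..z range, 26 + ord('p') − ord('a') = 41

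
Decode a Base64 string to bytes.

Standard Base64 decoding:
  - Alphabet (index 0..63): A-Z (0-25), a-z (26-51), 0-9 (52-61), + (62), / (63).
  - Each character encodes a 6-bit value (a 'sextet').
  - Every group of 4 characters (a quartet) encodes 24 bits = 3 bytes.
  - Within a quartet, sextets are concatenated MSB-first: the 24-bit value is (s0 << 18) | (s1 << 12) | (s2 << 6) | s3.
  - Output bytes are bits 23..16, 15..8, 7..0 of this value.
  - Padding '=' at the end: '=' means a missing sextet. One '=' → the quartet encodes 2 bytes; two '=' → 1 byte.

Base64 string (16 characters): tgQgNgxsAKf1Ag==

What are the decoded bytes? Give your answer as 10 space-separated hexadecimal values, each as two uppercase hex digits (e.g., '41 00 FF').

Answer: B6 04 20 36 0C 6C 00 A7 F5 02

Derivation:
After char 0 ('t'=45): chars_in_quartet=1 acc=0x2D bytes_emitted=0
After char 1 ('g'=32): chars_in_quartet=2 acc=0xB60 bytes_emitted=0
After char 2 ('Q'=16): chars_in_quartet=3 acc=0x2D810 bytes_emitted=0
After char 3 ('g'=32): chars_in_quartet=4 acc=0xB60420 -> emit B6 04 20, reset; bytes_emitted=3
After char 4 ('N'=13): chars_in_quartet=1 acc=0xD bytes_emitted=3
After char 5 ('g'=32): chars_in_quartet=2 acc=0x360 bytes_emitted=3
After char 6 ('x'=49): chars_in_quartet=3 acc=0xD831 bytes_emitted=3
After char 7 ('s'=44): chars_in_quartet=4 acc=0x360C6C -> emit 36 0C 6C, reset; bytes_emitted=6
After char 8 ('A'=0): chars_in_quartet=1 acc=0x0 bytes_emitted=6
After char 9 ('K'=10): chars_in_quartet=2 acc=0xA bytes_emitted=6
After char 10 ('f'=31): chars_in_quartet=3 acc=0x29F bytes_emitted=6
After char 11 ('1'=53): chars_in_quartet=4 acc=0xA7F5 -> emit 00 A7 F5, reset; bytes_emitted=9
After char 12 ('A'=0): chars_in_quartet=1 acc=0x0 bytes_emitted=9
After char 13 ('g'=32): chars_in_quartet=2 acc=0x20 bytes_emitted=9
Padding '==': partial quartet acc=0x20 -> emit 02; bytes_emitted=10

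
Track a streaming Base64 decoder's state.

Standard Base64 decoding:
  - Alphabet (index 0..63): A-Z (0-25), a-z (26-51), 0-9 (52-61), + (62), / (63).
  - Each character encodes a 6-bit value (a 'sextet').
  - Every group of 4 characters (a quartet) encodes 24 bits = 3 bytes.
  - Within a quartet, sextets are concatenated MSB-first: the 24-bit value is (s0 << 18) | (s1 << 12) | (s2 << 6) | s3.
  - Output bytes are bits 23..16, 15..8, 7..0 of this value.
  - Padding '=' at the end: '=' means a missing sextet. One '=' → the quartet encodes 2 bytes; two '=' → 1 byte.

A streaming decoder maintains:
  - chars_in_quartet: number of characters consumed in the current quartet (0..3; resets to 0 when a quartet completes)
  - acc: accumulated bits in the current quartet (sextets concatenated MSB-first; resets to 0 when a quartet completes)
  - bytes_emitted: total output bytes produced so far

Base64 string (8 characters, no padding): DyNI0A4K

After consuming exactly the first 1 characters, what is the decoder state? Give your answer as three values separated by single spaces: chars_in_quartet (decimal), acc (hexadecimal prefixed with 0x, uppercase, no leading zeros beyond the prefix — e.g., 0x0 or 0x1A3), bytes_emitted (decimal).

Answer: 1 0x3 0

Derivation:
After char 0 ('D'=3): chars_in_quartet=1 acc=0x3 bytes_emitted=0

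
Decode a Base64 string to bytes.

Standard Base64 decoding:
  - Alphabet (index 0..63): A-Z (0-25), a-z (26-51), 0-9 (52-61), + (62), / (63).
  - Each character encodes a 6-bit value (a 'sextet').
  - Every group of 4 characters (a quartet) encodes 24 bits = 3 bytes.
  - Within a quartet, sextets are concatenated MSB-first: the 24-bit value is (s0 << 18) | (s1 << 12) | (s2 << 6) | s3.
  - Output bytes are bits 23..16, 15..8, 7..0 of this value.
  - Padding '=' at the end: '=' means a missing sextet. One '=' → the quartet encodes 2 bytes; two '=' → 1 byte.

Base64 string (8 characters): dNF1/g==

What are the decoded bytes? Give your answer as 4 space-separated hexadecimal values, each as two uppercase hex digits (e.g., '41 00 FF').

After char 0 ('d'=29): chars_in_quartet=1 acc=0x1D bytes_emitted=0
After char 1 ('N'=13): chars_in_quartet=2 acc=0x74D bytes_emitted=0
After char 2 ('F'=5): chars_in_quartet=3 acc=0x1D345 bytes_emitted=0
After char 3 ('1'=53): chars_in_quartet=4 acc=0x74D175 -> emit 74 D1 75, reset; bytes_emitted=3
After char 4 ('/'=63): chars_in_quartet=1 acc=0x3F bytes_emitted=3
After char 5 ('g'=32): chars_in_quartet=2 acc=0xFE0 bytes_emitted=3
Padding '==': partial quartet acc=0xFE0 -> emit FE; bytes_emitted=4

Answer: 74 D1 75 FE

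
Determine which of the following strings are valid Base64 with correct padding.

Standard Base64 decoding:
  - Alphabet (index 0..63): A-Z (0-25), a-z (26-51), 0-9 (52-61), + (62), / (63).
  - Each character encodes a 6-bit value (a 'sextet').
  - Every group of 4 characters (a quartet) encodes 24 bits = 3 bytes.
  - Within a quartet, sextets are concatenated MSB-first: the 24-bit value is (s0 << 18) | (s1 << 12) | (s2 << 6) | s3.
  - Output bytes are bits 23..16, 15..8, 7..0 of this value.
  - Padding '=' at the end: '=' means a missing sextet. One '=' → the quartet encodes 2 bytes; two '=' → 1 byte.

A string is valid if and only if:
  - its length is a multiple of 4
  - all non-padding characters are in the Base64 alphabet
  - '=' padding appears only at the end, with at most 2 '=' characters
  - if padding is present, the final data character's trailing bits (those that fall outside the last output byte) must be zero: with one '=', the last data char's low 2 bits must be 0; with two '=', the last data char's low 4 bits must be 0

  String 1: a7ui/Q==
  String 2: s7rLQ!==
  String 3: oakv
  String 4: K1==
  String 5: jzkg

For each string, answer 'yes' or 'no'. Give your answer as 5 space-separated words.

Answer: yes no yes no yes

Derivation:
String 1: 'a7ui/Q==' → valid
String 2: 's7rLQ!==' → invalid (bad char(s): ['!'])
String 3: 'oakv' → valid
String 4: 'K1==' → invalid (bad trailing bits)
String 5: 'jzkg' → valid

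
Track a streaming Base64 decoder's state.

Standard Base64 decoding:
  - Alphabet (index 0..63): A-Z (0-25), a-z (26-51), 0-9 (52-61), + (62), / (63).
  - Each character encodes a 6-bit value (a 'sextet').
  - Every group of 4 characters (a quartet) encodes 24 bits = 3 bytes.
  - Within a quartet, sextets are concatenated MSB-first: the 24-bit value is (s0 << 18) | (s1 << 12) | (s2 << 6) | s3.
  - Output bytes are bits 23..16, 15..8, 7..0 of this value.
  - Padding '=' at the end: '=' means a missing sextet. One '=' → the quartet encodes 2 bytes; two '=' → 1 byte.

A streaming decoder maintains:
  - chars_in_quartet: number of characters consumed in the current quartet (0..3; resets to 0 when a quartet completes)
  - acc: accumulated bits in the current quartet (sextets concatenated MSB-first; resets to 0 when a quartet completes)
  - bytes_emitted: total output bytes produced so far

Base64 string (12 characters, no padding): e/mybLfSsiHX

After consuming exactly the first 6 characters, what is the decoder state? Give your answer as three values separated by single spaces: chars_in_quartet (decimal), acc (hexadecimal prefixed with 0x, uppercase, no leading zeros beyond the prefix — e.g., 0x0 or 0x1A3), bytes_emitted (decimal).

After char 0 ('e'=30): chars_in_quartet=1 acc=0x1E bytes_emitted=0
After char 1 ('/'=63): chars_in_quartet=2 acc=0x7BF bytes_emitted=0
After char 2 ('m'=38): chars_in_quartet=3 acc=0x1EFE6 bytes_emitted=0
After char 3 ('y'=50): chars_in_quartet=4 acc=0x7BF9B2 -> emit 7B F9 B2, reset; bytes_emitted=3
After char 4 ('b'=27): chars_in_quartet=1 acc=0x1B bytes_emitted=3
After char 5 ('L'=11): chars_in_quartet=2 acc=0x6CB bytes_emitted=3

Answer: 2 0x6CB 3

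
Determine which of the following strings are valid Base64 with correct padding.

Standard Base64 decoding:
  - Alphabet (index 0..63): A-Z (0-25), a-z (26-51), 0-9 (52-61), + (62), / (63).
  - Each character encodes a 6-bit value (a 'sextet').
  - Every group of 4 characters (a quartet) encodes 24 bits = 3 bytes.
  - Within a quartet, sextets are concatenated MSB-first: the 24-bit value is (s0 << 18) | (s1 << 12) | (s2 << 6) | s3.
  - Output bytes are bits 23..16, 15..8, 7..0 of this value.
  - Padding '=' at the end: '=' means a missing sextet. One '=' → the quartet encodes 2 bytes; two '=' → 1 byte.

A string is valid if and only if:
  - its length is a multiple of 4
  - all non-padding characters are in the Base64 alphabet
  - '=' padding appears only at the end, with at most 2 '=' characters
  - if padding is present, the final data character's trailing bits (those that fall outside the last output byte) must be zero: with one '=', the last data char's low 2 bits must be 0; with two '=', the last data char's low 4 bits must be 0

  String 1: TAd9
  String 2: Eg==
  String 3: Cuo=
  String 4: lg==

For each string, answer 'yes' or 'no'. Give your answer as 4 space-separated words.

String 1: 'TAd9' → valid
String 2: 'Eg==' → valid
String 3: 'Cuo=' → valid
String 4: 'lg==' → valid

Answer: yes yes yes yes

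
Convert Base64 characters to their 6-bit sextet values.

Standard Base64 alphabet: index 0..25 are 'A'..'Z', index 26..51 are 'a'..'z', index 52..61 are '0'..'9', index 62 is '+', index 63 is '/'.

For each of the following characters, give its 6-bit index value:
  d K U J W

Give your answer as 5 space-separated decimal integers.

'd': a..z range, 26 + ord('d') − ord('a') = 29
'K': A..Z range, ord('K') − ord('A') = 10
'U': A..Z range, ord('U') − ord('A') = 20
'J': A..Z range, ord('J') − ord('A') = 9
'W': A..Z range, ord('W') − ord('A') = 22

Answer: 29 10 20 9 22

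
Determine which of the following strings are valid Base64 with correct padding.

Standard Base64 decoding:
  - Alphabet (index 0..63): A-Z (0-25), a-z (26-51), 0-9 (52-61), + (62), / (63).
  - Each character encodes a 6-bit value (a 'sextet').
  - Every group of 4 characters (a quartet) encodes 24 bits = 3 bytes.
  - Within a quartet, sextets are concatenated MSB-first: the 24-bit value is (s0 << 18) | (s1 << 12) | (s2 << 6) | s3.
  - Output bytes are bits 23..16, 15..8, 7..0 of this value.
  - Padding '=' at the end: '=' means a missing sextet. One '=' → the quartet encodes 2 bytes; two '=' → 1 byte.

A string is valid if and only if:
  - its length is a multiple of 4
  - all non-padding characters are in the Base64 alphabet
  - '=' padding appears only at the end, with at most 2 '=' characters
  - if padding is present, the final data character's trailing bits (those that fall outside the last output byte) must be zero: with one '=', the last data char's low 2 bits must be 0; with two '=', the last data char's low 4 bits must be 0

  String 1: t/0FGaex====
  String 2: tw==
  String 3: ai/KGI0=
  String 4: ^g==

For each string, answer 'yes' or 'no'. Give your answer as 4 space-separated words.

String 1: 't/0FGaex====' → invalid (4 pad chars (max 2))
String 2: 'tw==' → valid
String 3: 'ai/KGI0=' → valid
String 4: '^g==' → invalid (bad char(s): ['^'])

Answer: no yes yes no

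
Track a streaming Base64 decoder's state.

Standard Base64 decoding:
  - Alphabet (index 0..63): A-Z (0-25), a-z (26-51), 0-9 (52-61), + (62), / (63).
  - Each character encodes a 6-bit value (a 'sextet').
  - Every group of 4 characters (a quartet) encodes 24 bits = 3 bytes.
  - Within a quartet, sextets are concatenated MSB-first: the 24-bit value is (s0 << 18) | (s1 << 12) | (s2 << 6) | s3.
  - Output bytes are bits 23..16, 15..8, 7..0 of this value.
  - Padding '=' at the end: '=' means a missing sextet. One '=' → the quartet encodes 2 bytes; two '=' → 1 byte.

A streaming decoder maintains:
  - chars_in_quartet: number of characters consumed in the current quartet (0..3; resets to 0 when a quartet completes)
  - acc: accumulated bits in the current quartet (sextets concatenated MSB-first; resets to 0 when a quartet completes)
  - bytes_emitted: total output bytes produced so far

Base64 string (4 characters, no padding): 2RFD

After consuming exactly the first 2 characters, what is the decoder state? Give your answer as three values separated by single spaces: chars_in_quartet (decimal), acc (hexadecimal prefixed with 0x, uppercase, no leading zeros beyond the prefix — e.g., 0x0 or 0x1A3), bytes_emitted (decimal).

After char 0 ('2'=54): chars_in_quartet=1 acc=0x36 bytes_emitted=0
After char 1 ('R'=17): chars_in_quartet=2 acc=0xD91 bytes_emitted=0

Answer: 2 0xD91 0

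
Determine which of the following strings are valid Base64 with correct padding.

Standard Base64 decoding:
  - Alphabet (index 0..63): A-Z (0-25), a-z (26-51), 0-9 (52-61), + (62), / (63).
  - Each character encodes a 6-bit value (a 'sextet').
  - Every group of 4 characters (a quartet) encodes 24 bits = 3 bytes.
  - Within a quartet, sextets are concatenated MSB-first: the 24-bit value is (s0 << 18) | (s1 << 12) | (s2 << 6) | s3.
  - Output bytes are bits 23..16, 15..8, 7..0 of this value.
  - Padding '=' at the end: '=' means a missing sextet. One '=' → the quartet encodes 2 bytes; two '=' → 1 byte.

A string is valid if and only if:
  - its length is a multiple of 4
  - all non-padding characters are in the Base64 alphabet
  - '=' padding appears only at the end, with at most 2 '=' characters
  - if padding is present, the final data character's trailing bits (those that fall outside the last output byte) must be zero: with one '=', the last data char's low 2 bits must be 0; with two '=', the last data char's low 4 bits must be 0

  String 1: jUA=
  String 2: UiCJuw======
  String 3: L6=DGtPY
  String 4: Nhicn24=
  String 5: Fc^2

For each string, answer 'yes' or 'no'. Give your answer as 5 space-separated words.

String 1: 'jUA=' → valid
String 2: 'UiCJuw======' → invalid (6 pad chars (max 2))
String 3: 'L6=DGtPY' → invalid (bad char(s): ['=']; '=' in middle)
String 4: 'Nhicn24=' → valid
String 5: 'Fc^2' → invalid (bad char(s): ['^'])

Answer: yes no no yes no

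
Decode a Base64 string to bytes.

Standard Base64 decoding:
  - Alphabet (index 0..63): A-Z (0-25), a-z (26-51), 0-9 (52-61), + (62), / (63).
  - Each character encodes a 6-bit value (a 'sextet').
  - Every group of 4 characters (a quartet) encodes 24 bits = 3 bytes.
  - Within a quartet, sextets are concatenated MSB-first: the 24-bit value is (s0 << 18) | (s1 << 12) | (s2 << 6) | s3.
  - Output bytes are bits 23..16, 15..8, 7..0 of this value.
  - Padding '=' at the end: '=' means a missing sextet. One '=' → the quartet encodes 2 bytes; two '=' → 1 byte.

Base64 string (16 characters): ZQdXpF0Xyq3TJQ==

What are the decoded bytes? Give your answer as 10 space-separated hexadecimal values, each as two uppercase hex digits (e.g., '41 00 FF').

Answer: 65 07 57 A4 5D 17 CA AD D3 25

Derivation:
After char 0 ('Z'=25): chars_in_quartet=1 acc=0x19 bytes_emitted=0
After char 1 ('Q'=16): chars_in_quartet=2 acc=0x650 bytes_emitted=0
After char 2 ('d'=29): chars_in_quartet=3 acc=0x1941D bytes_emitted=0
After char 3 ('X'=23): chars_in_quartet=4 acc=0x650757 -> emit 65 07 57, reset; bytes_emitted=3
After char 4 ('p'=41): chars_in_quartet=1 acc=0x29 bytes_emitted=3
After char 5 ('F'=5): chars_in_quartet=2 acc=0xA45 bytes_emitted=3
After char 6 ('0'=52): chars_in_quartet=3 acc=0x29174 bytes_emitted=3
After char 7 ('X'=23): chars_in_quartet=4 acc=0xA45D17 -> emit A4 5D 17, reset; bytes_emitted=6
After char 8 ('y'=50): chars_in_quartet=1 acc=0x32 bytes_emitted=6
After char 9 ('q'=42): chars_in_quartet=2 acc=0xCAA bytes_emitted=6
After char 10 ('3'=55): chars_in_quartet=3 acc=0x32AB7 bytes_emitted=6
After char 11 ('T'=19): chars_in_quartet=4 acc=0xCAADD3 -> emit CA AD D3, reset; bytes_emitted=9
After char 12 ('J'=9): chars_in_quartet=1 acc=0x9 bytes_emitted=9
After char 13 ('Q'=16): chars_in_quartet=2 acc=0x250 bytes_emitted=9
Padding '==': partial quartet acc=0x250 -> emit 25; bytes_emitted=10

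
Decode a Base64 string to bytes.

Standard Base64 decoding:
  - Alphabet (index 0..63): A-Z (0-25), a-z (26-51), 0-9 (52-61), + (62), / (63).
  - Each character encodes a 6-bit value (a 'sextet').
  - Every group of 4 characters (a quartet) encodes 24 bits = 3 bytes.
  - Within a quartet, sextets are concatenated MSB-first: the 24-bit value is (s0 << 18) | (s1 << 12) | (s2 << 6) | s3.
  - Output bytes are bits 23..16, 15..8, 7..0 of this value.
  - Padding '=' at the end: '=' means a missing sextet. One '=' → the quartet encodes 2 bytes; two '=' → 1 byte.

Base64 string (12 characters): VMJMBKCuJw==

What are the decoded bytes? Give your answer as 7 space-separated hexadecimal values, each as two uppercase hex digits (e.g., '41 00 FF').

After char 0 ('V'=21): chars_in_quartet=1 acc=0x15 bytes_emitted=0
After char 1 ('M'=12): chars_in_quartet=2 acc=0x54C bytes_emitted=0
After char 2 ('J'=9): chars_in_quartet=3 acc=0x15309 bytes_emitted=0
After char 3 ('M'=12): chars_in_quartet=4 acc=0x54C24C -> emit 54 C2 4C, reset; bytes_emitted=3
After char 4 ('B'=1): chars_in_quartet=1 acc=0x1 bytes_emitted=3
After char 5 ('K'=10): chars_in_quartet=2 acc=0x4A bytes_emitted=3
After char 6 ('C'=2): chars_in_quartet=3 acc=0x1282 bytes_emitted=3
After char 7 ('u'=46): chars_in_quartet=4 acc=0x4A0AE -> emit 04 A0 AE, reset; bytes_emitted=6
After char 8 ('J'=9): chars_in_quartet=1 acc=0x9 bytes_emitted=6
After char 9 ('w'=48): chars_in_quartet=2 acc=0x270 bytes_emitted=6
Padding '==': partial quartet acc=0x270 -> emit 27; bytes_emitted=7

Answer: 54 C2 4C 04 A0 AE 27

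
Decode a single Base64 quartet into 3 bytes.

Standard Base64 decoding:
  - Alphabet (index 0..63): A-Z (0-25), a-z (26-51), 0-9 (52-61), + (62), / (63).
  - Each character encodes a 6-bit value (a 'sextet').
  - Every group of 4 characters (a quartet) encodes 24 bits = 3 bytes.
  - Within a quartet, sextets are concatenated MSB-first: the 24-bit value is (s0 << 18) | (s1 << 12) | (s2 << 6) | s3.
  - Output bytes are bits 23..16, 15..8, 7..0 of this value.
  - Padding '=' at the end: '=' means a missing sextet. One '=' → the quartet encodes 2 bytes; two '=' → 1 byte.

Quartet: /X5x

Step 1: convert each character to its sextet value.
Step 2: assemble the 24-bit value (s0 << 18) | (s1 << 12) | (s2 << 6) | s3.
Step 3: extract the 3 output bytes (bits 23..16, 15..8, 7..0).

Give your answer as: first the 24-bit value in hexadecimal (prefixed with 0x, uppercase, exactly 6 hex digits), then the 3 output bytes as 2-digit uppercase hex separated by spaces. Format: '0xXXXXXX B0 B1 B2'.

Answer: 0xFD7E71 FD 7E 71

Derivation:
Sextets: /=63, X=23, 5=57, x=49
24-bit: (63<<18) | (23<<12) | (57<<6) | 49
      = 0xFC0000 | 0x017000 | 0x000E40 | 0x000031
      = 0xFD7E71
Bytes: (v>>16)&0xFF=FD, (v>>8)&0xFF=7E, v&0xFF=71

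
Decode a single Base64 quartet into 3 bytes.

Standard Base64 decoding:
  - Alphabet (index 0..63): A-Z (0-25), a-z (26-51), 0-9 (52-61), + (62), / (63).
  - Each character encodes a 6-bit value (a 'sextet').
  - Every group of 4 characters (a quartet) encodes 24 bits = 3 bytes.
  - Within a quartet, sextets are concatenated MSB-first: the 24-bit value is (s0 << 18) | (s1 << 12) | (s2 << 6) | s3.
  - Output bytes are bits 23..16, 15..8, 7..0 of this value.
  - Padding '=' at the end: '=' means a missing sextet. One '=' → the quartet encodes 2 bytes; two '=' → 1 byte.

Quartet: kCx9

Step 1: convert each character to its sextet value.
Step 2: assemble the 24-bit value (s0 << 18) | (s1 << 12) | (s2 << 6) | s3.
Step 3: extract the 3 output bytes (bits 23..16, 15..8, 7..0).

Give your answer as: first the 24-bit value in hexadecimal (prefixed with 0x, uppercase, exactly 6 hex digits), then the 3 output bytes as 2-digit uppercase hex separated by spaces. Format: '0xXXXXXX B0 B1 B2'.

Answer: 0x902C7D 90 2C 7D

Derivation:
Sextets: k=36, C=2, x=49, 9=61
24-bit: (36<<18) | (2<<12) | (49<<6) | 61
      = 0x900000 | 0x002000 | 0x000C40 | 0x00003D
      = 0x902C7D
Bytes: (v>>16)&0xFF=90, (v>>8)&0xFF=2C, v&0xFF=7D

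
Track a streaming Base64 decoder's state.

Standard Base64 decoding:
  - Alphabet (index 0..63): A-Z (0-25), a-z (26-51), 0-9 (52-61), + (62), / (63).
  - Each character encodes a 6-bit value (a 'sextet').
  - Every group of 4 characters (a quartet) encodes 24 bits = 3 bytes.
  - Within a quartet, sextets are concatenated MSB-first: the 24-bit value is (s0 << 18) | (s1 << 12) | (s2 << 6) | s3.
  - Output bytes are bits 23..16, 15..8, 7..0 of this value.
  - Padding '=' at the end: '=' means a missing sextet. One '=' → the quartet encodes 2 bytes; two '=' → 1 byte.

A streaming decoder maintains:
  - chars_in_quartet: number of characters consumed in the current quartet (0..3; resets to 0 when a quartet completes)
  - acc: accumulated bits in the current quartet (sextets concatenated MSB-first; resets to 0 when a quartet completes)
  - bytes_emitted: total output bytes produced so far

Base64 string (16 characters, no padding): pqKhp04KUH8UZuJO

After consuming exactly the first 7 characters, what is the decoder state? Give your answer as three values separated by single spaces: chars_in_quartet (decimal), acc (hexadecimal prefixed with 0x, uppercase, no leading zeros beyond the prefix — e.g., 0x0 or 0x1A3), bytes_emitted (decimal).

After char 0 ('p'=41): chars_in_quartet=1 acc=0x29 bytes_emitted=0
After char 1 ('q'=42): chars_in_quartet=2 acc=0xA6A bytes_emitted=0
After char 2 ('K'=10): chars_in_quartet=3 acc=0x29A8A bytes_emitted=0
After char 3 ('h'=33): chars_in_quartet=4 acc=0xA6A2A1 -> emit A6 A2 A1, reset; bytes_emitted=3
After char 4 ('p'=41): chars_in_quartet=1 acc=0x29 bytes_emitted=3
After char 5 ('0'=52): chars_in_quartet=2 acc=0xA74 bytes_emitted=3
After char 6 ('4'=56): chars_in_quartet=3 acc=0x29D38 bytes_emitted=3

Answer: 3 0x29D38 3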